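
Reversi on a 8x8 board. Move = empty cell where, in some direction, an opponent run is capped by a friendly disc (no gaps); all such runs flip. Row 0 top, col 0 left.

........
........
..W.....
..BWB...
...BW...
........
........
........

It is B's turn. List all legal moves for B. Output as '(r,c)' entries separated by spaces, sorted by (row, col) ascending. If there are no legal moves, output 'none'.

(1,1): no bracket -> illegal
(1,2): flips 1 -> legal
(1,3): no bracket -> illegal
(2,1): no bracket -> illegal
(2,3): flips 1 -> legal
(2,4): no bracket -> illegal
(3,1): no bracket -> illegal
(3,5): no bracket -> illegal
(4,2): no bracket -> illegal
(4,5): flips 1 -> legal
(5,3): no bracket -> illegal
(5,4): flips 1 -> legal
(5,5): no bracket -> illegal

Answer: (1,2) (2,3) (4,5) (5,4)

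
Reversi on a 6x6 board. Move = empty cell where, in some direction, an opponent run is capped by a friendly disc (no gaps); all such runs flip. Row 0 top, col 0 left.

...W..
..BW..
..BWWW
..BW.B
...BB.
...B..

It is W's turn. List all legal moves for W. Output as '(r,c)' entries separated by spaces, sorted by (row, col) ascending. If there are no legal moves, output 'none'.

(0,1): flips 1 -> legal
(0,2): no bracket -> illegal
(1,1): flips 2 -> legal
(2,1): flips 2 -> legal
(3,1): flips 2 -> legal
(3,4): no bracket -> illegal
(4,1): flips 1 -> legal
(4,2): no bracket -> illegal
(4,5): flips 1 -> legal
(5,2): no bracket -> illegal
(5,4): no bracket -> illegal
(5,5): flips 1 -> legal

Answer: (0,1) (1,1) (2,1) (3,1) (4,1) (4,5) (5,5)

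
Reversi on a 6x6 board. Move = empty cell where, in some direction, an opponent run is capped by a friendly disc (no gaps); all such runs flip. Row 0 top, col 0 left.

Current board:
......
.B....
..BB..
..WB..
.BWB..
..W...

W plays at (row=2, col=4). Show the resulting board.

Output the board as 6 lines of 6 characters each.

Place W at (2,4); scan 8 dirs for brackets.
Dir NW: first cell '.' (not opp) -> no flip
Dir N: first cell '.' (not opp) -> no flip
Dir NE: first cell '.' (not opp) -> no flip
Dir W: opp run (2,3) (2,2), next='.' -> no flip
Dir E: first cell '.' (not opp) -> no flip
Dir SW: opp run (3,3) capped by W -> flip
Dir S: first cell '.' (not opp) -> no flip
Dir SE: first cell '.' (not opp) -> no flip
All flips: (3,3)

Answer: ......
.B....
..BBW.
..WW..
.BWB..
..W...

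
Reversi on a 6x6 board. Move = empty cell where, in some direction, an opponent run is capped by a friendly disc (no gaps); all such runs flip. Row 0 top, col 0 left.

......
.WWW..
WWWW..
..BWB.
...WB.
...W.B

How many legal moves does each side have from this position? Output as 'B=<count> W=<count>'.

Answer: B=8 W=6

Derivation:
-- B to move --
(0,0): flips 3 -> legal
(0,1): flips 2 -> legal
(0,2): flips 2 -> legal
(0,3): no bracket -> illegal
(0,4): no bracket -> illegal
(1,0): flips 1 -> legal
(1,4): flips 1 -> legal
(2,4): no bracket -> illegal
(3,0): no bracket -> illegal
(3,1): no bracket -> illegal
(4,2): flips 1 -> legal
(5,2): flips 1 -> legal
(5,4): flips 1 -> legal
B mobility = 8
-- W to move --
(2,4): no bracket -> illegal
(2,5): flips 1 -> legal
(3,1): flips 1 -> legal
(3,5): flips 2 -> legal
(4,1): flips 1 -> legal
(4,2): flips 1 -> legal
(4,5): flips 2 -> legal
(5,4): no bracket -> illegal
W mobility = 6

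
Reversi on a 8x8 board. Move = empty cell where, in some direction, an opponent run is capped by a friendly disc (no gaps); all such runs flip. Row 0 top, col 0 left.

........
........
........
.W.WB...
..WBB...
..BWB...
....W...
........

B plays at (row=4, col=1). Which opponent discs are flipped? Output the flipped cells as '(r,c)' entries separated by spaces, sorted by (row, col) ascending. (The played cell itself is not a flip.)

Dir NW: first cell '.' (not opp) -> no flip
Dir N: opp run (3,1), next='.' -> no flip
Dir NE: first cell '.' (not opp) -> no flip
Dir W: first cell '.' (not opp) -> no flip
Dir E: opp run (4,2) capped by B -> flip
Dir SW: first cell '.' (not opp) -> no flip
Dir S: first cell '.' (not opp) -> no flip
Dir SE: first cell 'B' (not opp) -> no flip

Answer: (4,2)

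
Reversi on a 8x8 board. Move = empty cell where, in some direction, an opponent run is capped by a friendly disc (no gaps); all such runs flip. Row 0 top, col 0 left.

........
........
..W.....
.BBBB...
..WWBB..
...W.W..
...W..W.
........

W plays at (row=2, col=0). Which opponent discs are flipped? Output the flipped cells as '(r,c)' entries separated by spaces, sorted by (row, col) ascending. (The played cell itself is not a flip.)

Answer: (3,1)

Derivation:
Dir NW: edge -> no flip
Dir N: first cell '.' (not opp) -> no flip
Dir NE: first cell '.' (not opp) -> no flip
Dir W: edge -> no flip
Dir E: first cell '.' (not opp) -> no flip
Dir SW: edge -> no flip
Dir S: first cell '.' (not opp) -> no flip
Dir SE: opp run (3,1) capped by W -> flip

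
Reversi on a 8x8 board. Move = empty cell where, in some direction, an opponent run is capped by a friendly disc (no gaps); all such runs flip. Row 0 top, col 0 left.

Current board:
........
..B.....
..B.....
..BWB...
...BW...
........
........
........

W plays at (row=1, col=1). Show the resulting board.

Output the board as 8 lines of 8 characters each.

Answer: ........
.WB.....
..W.....
..BWB...
...BW...
........
........
........

Derivation:
Place W at (1,1); scan 8 dirs for brackets.
Dir NW: first cell '.' (not opp) -> no flip
Dir N: first cell '.' (not opp) -> no flip
Dir NE: first cell '.' (not opp) -> no flip
Dir W: first cell '.' (not opp) -> no flip
Dir E: opp run (1,2), next='.' -> no flip
Dir SW: first cell '.' (not opp) -> no flip
Dir S: first cell '.' (not opp) -> no flip
Dir SE: opp run (2,2) capped by W -> flip
All flips: (2,2)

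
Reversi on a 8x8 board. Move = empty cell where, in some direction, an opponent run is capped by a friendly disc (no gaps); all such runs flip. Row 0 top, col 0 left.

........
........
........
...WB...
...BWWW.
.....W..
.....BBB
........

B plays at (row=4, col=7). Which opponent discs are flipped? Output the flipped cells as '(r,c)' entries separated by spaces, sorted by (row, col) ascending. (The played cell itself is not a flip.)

Answer: (4,4) (4,5) (4,6)

Derivation:
Dir NW: first cell '.' (not opp) -> no flip
Dir N: first cell '.' (not opp) -> no flip
Dir NE: edge -> no flip
Dir W: opp run (4,6) (4,5) (4,4) capped by B -> flip
Dir E: edge -> no flip
Dir SW: first cell '.' (not opp) -> no flip
Dir S: first cell '.' (not opp) -> no flip
Dir SE: edge -> no flip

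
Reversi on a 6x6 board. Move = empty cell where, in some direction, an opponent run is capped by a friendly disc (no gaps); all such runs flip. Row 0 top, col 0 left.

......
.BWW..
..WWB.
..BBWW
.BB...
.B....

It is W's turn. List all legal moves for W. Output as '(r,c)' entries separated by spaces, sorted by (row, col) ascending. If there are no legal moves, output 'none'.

(0,0): flips 1 -> legal
(0,1): no bracket -> illegal
(0,2): no bracket -> illegal
(1,0): flips 1 -> legal
(1,4): flips 1 -> legal
(1,5): no bracket -> illegal
(2,0): no bracket -> illegal
(2,1): no bracket -> illegal
(2,5): flips 1 -> legal
(3,0): no bracket -> illegal
(3,1): flips 2 -> legal
(4,0): no bracket -> illegal
(4,3): flips 1 -> legal
(4,4): flips 1 -> legal
(5,0): flips 2 -> legal
(5,2): flips 2 -> legal
(5,3): no bracket -> illegal

Answer: (0,0) (1,0) (1,4) (2,5) (3,1) (4,3) (4,4) (5,0) (5,2)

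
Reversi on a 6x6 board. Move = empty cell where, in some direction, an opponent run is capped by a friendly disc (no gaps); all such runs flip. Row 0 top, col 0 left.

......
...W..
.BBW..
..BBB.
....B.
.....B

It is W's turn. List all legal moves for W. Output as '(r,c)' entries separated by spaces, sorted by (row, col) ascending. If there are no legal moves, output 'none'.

Answer: (2,0) (3,1) (4,1) (4,3) (4,5)

Derivation:
(1,0): no bracket -> illegal
(1,1): no bracket -> illegal
(1,2): no bracket -> illegal
(2,0): flips 2 -> legal
(2,4): no bracket -> illegal
(2,5): no bracket -> illegal
(3,0): no bracket -> illegal
(3,1): flips 1 -> legal
(3,5): no bracket -> illegal
(4,1): flips 1 -> legal
(4,2): no bracket -> illegal
(4,3): flips 1 -> legal
(4,5): flips 1 -> legal
(5,3): no bracket -> illegal
(5,4): no bracket -> illegal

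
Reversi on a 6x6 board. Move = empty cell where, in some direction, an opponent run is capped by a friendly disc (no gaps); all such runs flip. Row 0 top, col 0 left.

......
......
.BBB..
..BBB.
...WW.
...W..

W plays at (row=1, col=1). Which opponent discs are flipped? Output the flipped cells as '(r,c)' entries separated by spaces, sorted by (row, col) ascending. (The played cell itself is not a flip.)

Dir NW: first cell '.' (not opp) -> no flip
Dir N: first cell '.' (not opp) -> no flip
Dir NE: first cell '.' (not opp) -> no flip
Dir W: first cell '.' (not opp) -> no flip
Dir E: first cell '.' (not opp) -> no flip
Dir SW: first cell '.' (not opp) -> no flip
Dir S: opp run (2,1), next='.' -> no flip
Dir SE: opp run (2,2) (3,3) capped by W -> flip

Answer: (2,2) (3,3)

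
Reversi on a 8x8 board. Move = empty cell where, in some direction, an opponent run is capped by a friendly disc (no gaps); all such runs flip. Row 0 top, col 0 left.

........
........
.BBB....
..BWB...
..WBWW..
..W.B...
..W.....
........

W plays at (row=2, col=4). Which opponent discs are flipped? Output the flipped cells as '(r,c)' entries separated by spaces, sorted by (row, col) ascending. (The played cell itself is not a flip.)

Answer: (3,4)

Derivation:
Dir NW: first cell '.' (not opp) -> no flip
Dir N: first cell '.' (not opp) -> no flip
Dir NE: first cell '.' (not opp) -> no flip
Dir W: opp run (2,3) (2,2) (2,1), next='.' -> no flip
Dir E: first cell '.' (not opp) -> no flip
Dir SW: first cell 'W' (not opp) -> no flip
Dir S: opp run (3,4) capped by W -> flip
Dir SE: first cell '.' (not opp) -> no flip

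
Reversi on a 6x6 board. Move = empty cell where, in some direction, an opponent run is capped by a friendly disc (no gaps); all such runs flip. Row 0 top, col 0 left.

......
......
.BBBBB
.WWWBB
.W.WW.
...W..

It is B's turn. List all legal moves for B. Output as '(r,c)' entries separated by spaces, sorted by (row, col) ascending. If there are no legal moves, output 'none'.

(2,0): no bracket -> illegal
(3,0): flips 3 -> legal
(4,0): flips 1 -> legal
(4,2): flips 2 -> legal
(4,5): no bracket -> illegal
(5,0): flips 2 -> legal
(5,1): flips 2 -> legal
(5,2): flips 1 -> legal
(5,4): flips 3 -> legal
(5,5): flips 2 -> legal

Answer: (3,0) (4,0) (4,2) (5,0) (5,1) (5,2) (5,4) (5,5)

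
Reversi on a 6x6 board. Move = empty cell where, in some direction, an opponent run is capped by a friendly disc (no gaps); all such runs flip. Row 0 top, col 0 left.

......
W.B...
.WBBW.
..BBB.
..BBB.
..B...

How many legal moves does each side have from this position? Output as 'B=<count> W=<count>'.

-- B to move --
(0,0): no bracket -> illegal
(0,1): no bracket -> illegal
(1,1): no bracket -> illegal
(1,3): no bracket -> illegal
(1,4): flips 1 -> legal
(1,5): flips 1 -> legal
(2,0): flips 1 -> legal
(2,5): flips 1 -> legal
(3,0): flips 1 -> legal
(3,1): no bracket -> illegal
(3,5): no bracket -> illegal
B mobility = 5
-- W to move --
(0,1): no bracket -> illegal
(0,2): no bracket -> illegal
(0,3): flips 1 -> legal
(1,1): no bracket -> illegal
(1,3): no bracket -> illegal
(1,4): no bracket -> illegal
(2,5): no bracket -> illegal
(3,1): no bracket -> illegal
(3,5): no bracket -> illegal
(4,1): no bracket -> illegal
(4,5): no bracket -> illegal
(5,1): flips 2 -> legal
(5,3): no bracket -> illegal
(5,4): flips 4 -> legal
(5,5): no bracket -> illegal
W mobility = 3

Answer: B=5 W=3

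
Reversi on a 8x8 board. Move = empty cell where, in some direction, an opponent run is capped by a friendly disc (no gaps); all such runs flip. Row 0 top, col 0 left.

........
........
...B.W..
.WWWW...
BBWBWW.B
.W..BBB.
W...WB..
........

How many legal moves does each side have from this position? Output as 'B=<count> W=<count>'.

Answer: B=12 W=12

Derivation:
-- B to move --
(1,4): no bracket -> illegal
(1,5): no bracket -> illegal
(1,6): flips 2 -> legal
(2,0): no bracket -> illegal
(2,1): flips 2 -> legal
(2,2): flips 3 -> legal
(2,4): flips 2 -> legal
(2,6): no bracket -> illegal
(3,0): no bracket -> illegal
(3,5): flips 1 -> legal
(3,6): flips 1 -> legal
(4,6): flips 2 -> legal
(5,0): no bracket -> illegal
(5,2): no bracket -> illegal
(5,3): no bracket -> illegal
(6,1): flips 1 -> legal
(6,2): flips 1 -> legal
(6,3): flips 1 -> legal
(7,0): no bracket -> illegal
(7,1): no bracket -> illegal
(7,3): flips 1 -> legal
(7,4): flips 1 -> legal
(7,5): no bracket -> illegal
B mobility = 12
-- W to move --
(1,2): flips 1 -> legal
(1,3): flips 1 -> legal
(1,4): flips 1 -> legal
(2,2): no bracket -> illegal
(2,4): no bracket -> illegal
(3,0): no bracket -> illegal
(3,6): no bracket -> illegal
(3,7): no bracket -> illegal
(4,6): flips 1 -> legal
(5,0): flips 1 -> legal
(5,2): flips 1 -> legal
(5,3): flips 1 -> legal
(5,7): no bracket -> illegal
(6,3): flips 1 -> legal
(6,6): flips 2 -> legal
(6,7): flips 1 -> legal
(7,4): no bracket -> illegal
(7,5): flips 2 -> legal
(7,6): flips 3 -> legal
W mobility = 12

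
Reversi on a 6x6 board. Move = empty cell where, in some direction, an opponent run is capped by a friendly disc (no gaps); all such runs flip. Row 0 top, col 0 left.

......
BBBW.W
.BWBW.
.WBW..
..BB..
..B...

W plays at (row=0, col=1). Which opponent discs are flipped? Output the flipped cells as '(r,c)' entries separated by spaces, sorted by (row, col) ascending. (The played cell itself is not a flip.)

Answer: (1,1) (2,1)

Derivation:
Dir NW: edge -> no flip
Dir N: edge -> no flip
Dir NE: edge -> no flip
Dir W: first cell '.' (not opp) -> no flip
Dir E: first cell '.' (not opp) -> no flip
Dir SW: opp run (1,0), next=edge -> no flip
Dir S: opp run (1,1) (2,1) capped by W -> flip
Dir SE: opp run (1,2) (2,3), next='.' -> no flip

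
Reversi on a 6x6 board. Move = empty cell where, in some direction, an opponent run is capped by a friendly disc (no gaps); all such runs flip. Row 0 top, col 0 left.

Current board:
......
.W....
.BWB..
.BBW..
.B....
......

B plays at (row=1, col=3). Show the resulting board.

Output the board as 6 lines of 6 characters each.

Answer: ......
.W.B..
.BBB..
.BBW..
.B....
......

Derivation:
Place B at (1,3); scan 8 dirs for brackets.
Dir NW: first cell '.' (not opp) -> no flip
Dir N: first cell '.' (not opp) -> no flip
Dir NE: first cell '.' (not opp) -> no flip
Dir W: first cell '.' (not opp) -> no flip
Dir E: first cell '.' (not opp) -> no flip
Dir SW: opp run (2,2) capped by B -> flip
Dir S: first cell 'B' (not opp) -> no flip
Dir SE: first cell '.' (not opp) -> no flip
All flips: (2,2)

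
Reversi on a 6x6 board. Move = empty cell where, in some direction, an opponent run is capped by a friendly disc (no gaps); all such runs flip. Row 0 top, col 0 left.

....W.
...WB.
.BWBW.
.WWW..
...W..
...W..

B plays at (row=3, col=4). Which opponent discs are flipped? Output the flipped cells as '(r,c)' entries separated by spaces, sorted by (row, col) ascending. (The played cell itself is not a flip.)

Answer: (2,4)

Derivation:
Dir NW: first cell 'B' (not opp) -> no flip
Dir N: opp run (2,4) capped by B -> flip
Dir NE: first cell '.' (not opp) -> no flip
Dir W: opp run (3,3) (3,2) (3,1), next='.' -> no flip
Dir E: first cell '.' (not opp) -> no flip
Dir SW: opp run (4,3), next='.' -> no flip
Dir S: first cell '.' (not opp) -> no flip
Dir SE: first cell '.' (not opp) -> no flip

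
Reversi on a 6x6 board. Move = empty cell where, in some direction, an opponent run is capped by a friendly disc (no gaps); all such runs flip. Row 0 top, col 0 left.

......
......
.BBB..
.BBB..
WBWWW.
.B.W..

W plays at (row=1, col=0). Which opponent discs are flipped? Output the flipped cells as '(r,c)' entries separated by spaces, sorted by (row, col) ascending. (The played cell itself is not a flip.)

Dir NW: edge -> no flip
Dir N: first cell '.' (not opp) -> no flip
Dir NE: first cell '.' (not opp) -> no flip
Dir W: edge -> no flip
Dir E: first cell '.' (not opp) -> no flip
Dir SW: edge -> no flip
Dir S: first cell '.' (not opp) -> no flip
Dir SE: opp run (2,1) (3,2) capped by W -> flip

Answer: (2,1) (3,2)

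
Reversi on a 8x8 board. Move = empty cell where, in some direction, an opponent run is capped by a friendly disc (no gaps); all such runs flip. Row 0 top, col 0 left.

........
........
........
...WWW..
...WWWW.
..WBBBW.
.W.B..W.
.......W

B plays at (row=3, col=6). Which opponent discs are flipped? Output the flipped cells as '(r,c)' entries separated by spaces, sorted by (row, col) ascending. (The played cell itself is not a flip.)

Dir NW: first cell '.' (not opp) -> no flip
Dir N: first cell '.' (not opp) -> no flip
Dir NE: first cell '.' (not opp) -> no flip
Dir W: opp run (3,5) (3,4) (3,3), next='.' -> no flip
Dir E: first cell '.' (not opp) -> no flip
Dir SW: opp run (4,5) capped by B -> flip
Dir S: opp run (4,6) (5,6) (6,6), next='.' -> no flip
Dir SE: first cell '.' (not opp) -> no flip

Answer: (4,5)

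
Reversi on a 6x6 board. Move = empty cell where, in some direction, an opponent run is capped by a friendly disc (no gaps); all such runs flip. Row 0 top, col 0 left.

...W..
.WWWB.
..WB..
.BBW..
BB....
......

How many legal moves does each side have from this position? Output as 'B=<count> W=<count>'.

Answer: B=7 W=6

Derivation:
-- B to move --
(0,0): no bracket -> illegal
(0,1): flips 1 -> legal
(0,2): flips 2 -> legal
(0,4): flips 2 -> legal
(1,0): flips 3 -> legal
(2,0): no bracket -> illegal
(2,1): flips 1 -> legal
(2,4): no bracket -> illegal
(3,4): flips 1 -> legal
(4,2): no bracket -> illegal
(4,3): flips 1 -> legal
(4,4): no bracket -> illegal
B mobility = 7
-- W to move --
(0,4): no bracket -> illegal
(0,5): no bracket -> illegal
(1,5): flips 1 -> legal
(2,0): no bracket -> illegal
(2,1): no bracket -> illegal
(2,4): flips 1 -> legal
(2,5): flips 1 -> legal
(3,0): flips 2 -> legal
(3,4): flips 1 -> legal
(4,2): flips 1 -> legal
(4,3): no bracket -> illegal
(5,0): no bracket -> illegal
(5,1): no bracket -> illegal
(5,2): no bracket -> illegal
W mobility = 6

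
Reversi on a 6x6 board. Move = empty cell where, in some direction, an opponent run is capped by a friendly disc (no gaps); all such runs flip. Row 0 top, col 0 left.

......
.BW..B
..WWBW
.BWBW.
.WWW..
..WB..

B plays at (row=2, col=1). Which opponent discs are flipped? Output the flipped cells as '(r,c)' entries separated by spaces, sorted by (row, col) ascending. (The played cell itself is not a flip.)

Answer: (2,2) (2,3)

Derivation:
Dir NW: first cell '.' (not opp) -> no flip
Dir N: first cell 'B' (not opp) -> no flip
Dir NE: opp run (1,2), next='.' -> no flip
Dir W: first cell '.' (not opp) -> no flip
Dir E: opp run (2,2) (2,3) capped by B -> flip
Dir SW: first cell '.' (not opp) -> no flip
Dir S: first cell 'B' (not opp) -> no flip
Dir SE: opp run (3,2) (4,3), next='.' -> no flip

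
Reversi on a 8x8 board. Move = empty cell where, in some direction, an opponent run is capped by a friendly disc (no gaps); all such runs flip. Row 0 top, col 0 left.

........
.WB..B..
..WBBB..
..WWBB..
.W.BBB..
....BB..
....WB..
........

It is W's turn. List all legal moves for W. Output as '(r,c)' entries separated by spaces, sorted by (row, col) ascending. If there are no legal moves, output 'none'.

(0,1): no bracket -> illegal
(0,2): flips 1 -> legal
(0,3): no bracket -> illegal
(0,4): no bracket -> illegal
(0,5): no bracket -> illegal
(0,6): flips 2 -> legal
(1,3): flips 2 -> legal
(1,4): flips 5 -> legal
(1,6): no bracket -> illegal
(2,1): no bracket -> illegal
(2,6): flips 3 -> legal
(3,6): flips 2 -> legal
(4,2): no bracket -> illegal
(4,6): flips 1 -> legal
(5,2): no bracket -> illegal
(5,3): flips 1 -> legal
(5,6): no bracket -> illegal
(6,3): no bracket -> illegal
(6,6): flips 3 -> legal
(7,4): no bracket -> illegal
(7,5): no bracket -> illegal
(7,6): flips 3 -> legal

Answer: (0,2) (0,6) (1,3) (1,4) (2,6) (3,6) (4,6) (5,3) (6,6) (7,6)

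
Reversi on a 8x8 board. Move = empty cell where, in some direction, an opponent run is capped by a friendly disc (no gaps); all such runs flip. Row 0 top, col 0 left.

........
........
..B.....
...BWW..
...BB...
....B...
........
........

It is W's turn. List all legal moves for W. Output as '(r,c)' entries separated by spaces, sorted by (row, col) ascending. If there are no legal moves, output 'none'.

Answer: (3,2) (5,2) (5,3) (6,4)

Derivation:
(1,1): no bracket -> illegal
(1,2): no bracket -> illegal
(1,3): no bracket -> illegal
(2,1): no bracket -> illegal
(2,3): no bracket -> illegal
(2,4): no bracket -> illegal
(3,1): no bracket -> illegal
(3,2): flips 1 -> legal
(4,2): no bracket -> illegal
(4,5): no bracket -> illegal
(5,2): flips 1 -> legal
(5,3): flips 1 -> legal
(5,5): no bracket -> illegal
(6,3): no bracket -> illegal
(6,4): flips 2 -> legal
(6,5): no bracket -> illegal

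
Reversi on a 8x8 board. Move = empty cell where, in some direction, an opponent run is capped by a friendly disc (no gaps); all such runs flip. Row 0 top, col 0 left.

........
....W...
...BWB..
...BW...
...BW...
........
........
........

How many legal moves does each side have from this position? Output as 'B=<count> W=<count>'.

-- B to move --
(0,3): flips 1 -> legal
(0,4): no bracket -> illegal
(0,5): flips 1 -> legal
(1,3): no bracket -> illegal
(1,5): flips 1 -> legal
(3,5): flips 1 -> legal
(4,5): flips 2 -> legal
(5,3): no bracket -> illegal
(5,4): no bracket -> illegal
(5,5): flips 1 -> legal
B mobility = 6
-- W to move --
(1,2): flips 1 -> legal
(1,3): no bracket -> illegal
(1,5): no bracket -> illegal
(1,6): flips 1 -> legal
(2,2): flips 2 -> legal
(2,6): flips 1 -> legal
(3,2): flips 2 -> legal
(3,5): no bracket -> illegal
(3,6): flips 1 -> legal
(4,2): flips 2 -> legal
(5,2): flips 1 -> legal
(5,3): no bracket -> illegal
(5,4): no bracket -> illegal
W mobility = 8

Answer: B=6 W=8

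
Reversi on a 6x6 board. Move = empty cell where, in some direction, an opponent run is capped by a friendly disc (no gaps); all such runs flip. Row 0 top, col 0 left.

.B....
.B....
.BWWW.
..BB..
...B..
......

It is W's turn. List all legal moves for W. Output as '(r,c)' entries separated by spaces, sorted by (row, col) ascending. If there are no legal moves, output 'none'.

(0,0): flips 1 -> legal
(0,2): no bracket -> illegal
(1,0): no bracket -> illegal
(1,2): no bracket -> illegal
(2,0): flips 1 -> legal
(3,0): no bracket -> illegal
(3,1): no bracket -> illegal
(3,4): no bracket -> illegal
(4,1): flips 1 -> legal
(4,2): flips 2 -> legal
(4,4): flips 1 -> legal
(5,2): no bracket -> illegal
(5,3): flips 2 -> legal
(5,4): no bracket -> illegal

Answer: (0,0) (2,0) (4,1) (4,2) (4,4) (5,3)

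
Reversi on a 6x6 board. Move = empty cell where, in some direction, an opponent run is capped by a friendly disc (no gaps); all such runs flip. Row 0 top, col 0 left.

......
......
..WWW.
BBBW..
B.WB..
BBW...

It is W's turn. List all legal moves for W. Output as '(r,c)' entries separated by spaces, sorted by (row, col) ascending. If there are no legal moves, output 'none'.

Answer: (2,0) (3,4) (4,1) (4,4) (5,3)

Derivation:
(2,0): flips 1 -> legal
(2,1): no bracket -> illegal
(3,4): flips 1 -> legal
(4,1): flips 1 -> legal
(4,4): flips 1 -> legal
(5,3): flips 1 -> legal
(5,4): no bracket -> illegal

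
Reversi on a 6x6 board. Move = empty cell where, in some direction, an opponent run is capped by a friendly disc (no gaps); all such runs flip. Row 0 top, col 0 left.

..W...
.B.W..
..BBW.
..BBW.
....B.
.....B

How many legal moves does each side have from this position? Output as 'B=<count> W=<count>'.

-- B to move --
(0,1): no bracket -> illegal
(0,3): flips 1 -> legal
(0,4): flips 1 -> legal
(1,2): no bracket -> illegal
(1,4): flips 2 -> legal
(1,5): flips 1 -> legal
(2,5): flips 1 -> legal
(3,5): flips 1 -> legal
(4,3): no bracket -> illegal
(4,5): flips 1 -> legal
B mobility = 7
-- W to move --
(0,0): no bracket -> illegal
(0,1): no bracket -> illegal
(1,0): no bracket -> illegal
(1,2): flips 1 -> legal
(1,4): no bracket -> illegal
(2,0): flips 1 -> legal
(2,1): flips 2 -> legal
(3,1): flips 3 -> legal
(3,5): no bracket -> illegal
(4,1): no bracket -> illegal
(4,2): flips 1 -> legal
(4,3): flips 2 -> legal
(4,5): no bracket -> illegal
(5,3): no bracket -> illegal
(5,4): flips 1 -> legal
W mobility = 7

Answer: B=7 W=7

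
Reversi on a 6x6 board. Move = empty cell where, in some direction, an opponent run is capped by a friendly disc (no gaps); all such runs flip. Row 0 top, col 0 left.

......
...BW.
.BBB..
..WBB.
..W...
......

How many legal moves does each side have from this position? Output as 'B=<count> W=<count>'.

-- B to move --
(0,3): no bracket -> illegal
(0,4): no bracket -> illegal
(0,5): flips 1 -> legal
(1,5): flips 1 -> legal
(2,4): no bracket -> illegal
(2,5): no bracket -> illegal
(3,1): flips 1 -> legal
(4,1): flips 1 -> legal
(4,3): flips 1 -> legal
(5,1): flips 1 -> legal
(5,2): flips 2 -> legal
(5,3): no bracket -> illegal
B mobility = 7
-- W to move --
(0,2): no bracket -> illegal
(0,3): no bracket -> illegal
(0,4): no bracket -> illegal
(1,0): flips 1 -> legal
(1,1): no bracket -> illegal
(1,2): flips 2 -> legal
(2,0): no bracket -> illegal
(2,4): flips 1 -> legal
(2,5): no bracket -> illegal
(3,0): no bracket -> illegal
(3,1): no bracket -> illegal
(3,5): flips 2 -> legal
(4,3): no bracket -> illegal
(4,4): no bracket -> illegal
(4,5): no bracket -> illegal
W mobility = 4

Answer: B=7 W=4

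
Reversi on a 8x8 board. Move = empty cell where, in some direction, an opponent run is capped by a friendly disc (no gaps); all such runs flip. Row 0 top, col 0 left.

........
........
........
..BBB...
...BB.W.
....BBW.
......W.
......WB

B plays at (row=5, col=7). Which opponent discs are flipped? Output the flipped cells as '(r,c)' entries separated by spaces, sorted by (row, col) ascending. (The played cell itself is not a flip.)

Answer: (5,6)

Derivation:
Dir NW: opp run (4,6), next='.' -> no flip
Dir N: first cell '.' (not opp) -> no flip
Dir NE: edge -> no flip
Dir W: opp run (5,6) capped by B -> flip
Dir E: edge -> no flip
Dir SW: opp run (6,6), next='.' -> no flip
Dir S: first cell '.' (not opp) -> no flip
Dir SE: edge -> no flip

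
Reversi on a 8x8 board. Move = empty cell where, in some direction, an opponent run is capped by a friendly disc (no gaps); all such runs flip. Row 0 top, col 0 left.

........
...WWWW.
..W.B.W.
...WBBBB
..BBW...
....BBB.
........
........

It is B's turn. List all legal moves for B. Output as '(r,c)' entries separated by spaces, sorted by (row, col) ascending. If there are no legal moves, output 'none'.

(0,2): flips 1 -> legal
(0,3): no bracket -> illegal
(0,4): flips 3 -> legal
(0,5): no bracket -> illegal
(0,6): flips 3 -> legal
(0,7): no bracket -> illegal
(1,1): flips 3 -> legal
(1,2): no bracket -> illegal
(1,7): flips 1 -> legal
(2,1): no bracket -> illegal
(2,3): flips 1 -> legal
(2,5): no bracket -> illegal
(2,7): no bracket -> illegal
(3,1): no bracket -> illegal
(3,2): flips 1 -> legal
(4,5): flips 1 -> legal
(5,3): flips 1 -> legal

Answer: (0,2) (0,4) (0,6) (1,1) (1,7) (2,3) (3,2) (4,5) (5,3)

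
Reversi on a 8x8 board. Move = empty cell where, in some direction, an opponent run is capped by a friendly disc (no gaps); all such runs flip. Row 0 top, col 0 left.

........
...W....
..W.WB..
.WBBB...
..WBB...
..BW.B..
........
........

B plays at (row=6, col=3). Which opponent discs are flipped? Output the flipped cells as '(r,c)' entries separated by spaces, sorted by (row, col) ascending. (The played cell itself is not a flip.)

Answer: (5,3)

Derivation:
Dir NW: first cell 'B' (not opp) -> no flip
Dir N: opp run (5,3) capped by B -> flip
Dir NE: first cell '.' (not opp) -> no flip
Dir W: first cell '.' (not opp) -> no flip
Dir E: first cell '.' (not opp) -> no flip
Dir SW: first cell '.' (not opp) -> no flip
Dir S: first cell '.' (not opp) -> no flip
Dir SE: first cell '.' (not opp) -> no flip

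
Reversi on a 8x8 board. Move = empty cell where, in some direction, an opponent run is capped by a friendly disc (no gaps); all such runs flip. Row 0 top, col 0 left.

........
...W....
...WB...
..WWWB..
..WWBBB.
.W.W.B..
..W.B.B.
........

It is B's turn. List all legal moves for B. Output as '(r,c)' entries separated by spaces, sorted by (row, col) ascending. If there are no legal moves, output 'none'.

(0,2): flips 1 -> legal
(0,3): no bracket -> illegal
(0,4): no bracket -> illegal
(1,2): flips 2 -> legal
(1,4): no bracket -> illegal
(2,1): no bracket -> illegal
(2,2): flips 2 -> legal
(2,5): no bracket -> illegal
(3,1): flips 5 -> legal
(4,0): no bracket -> illegal
(4,1): flips 2 -> legal
(5,0): no bracket -> illegal
(5,2): no bracket -> illegal
(5,4): no bracket -> illegal
(6,0): flips 3 -> legal
(6,1): no bracket -> illegal
(6,3): no bracket -> illegal
(7,1): flips 2 -> legal
(7,2): no bracket -> illegal
(7,3): no bracket -> illegal

Answer: (0,2) (1,2) (2,2) (3,1) (4,1) (6,0) (7,1)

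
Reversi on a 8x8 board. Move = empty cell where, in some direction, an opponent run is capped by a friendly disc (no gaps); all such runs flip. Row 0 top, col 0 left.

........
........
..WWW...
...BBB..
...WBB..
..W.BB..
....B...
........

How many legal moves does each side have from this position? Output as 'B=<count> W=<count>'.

-- B to move --
(1,1): flips 1 -> legal
(1,2): flips 1 -> legal
(1,3): flips 2 -> legal
(1,4): flips 1 -> legal
(1,5): flips 1 -> legal
(2,1): no bracket -> illegal
(2,5): no bracket -> illegal
(3,1): no bracket -> illegal
(3,2): flips 1 -> legal
(4,1): no bracket -> illegal
(4,2): flips 1 -> legal
(5,1): no bracket -> illegal
(5,3): flips 1 -> legal
(6,1): flips 2 -> legal
(6,2): no bracket -> illegal
(6,3): no bracket -> illegal
B mobility = 9
-- W to move --
(2,5): flips 1 -> legal
(2,6): no bracket -> illegal
(3,2): no bracket -> illegal
(3,6): no bracket -> illegal
(4,2): flips 1 -> legal
(4,6): flips 3 -> legal
(5,3): no bracket -> illegal
(5,6): flips 2 -> legal
(6,3): no bracket -> illegal
(6,5): flips 1 -> legal
(6,6): flips 3 -> legal
(7,3): no bracket -> illegal
(7,4): flips 4 -> legal
(7,5): no bracket -> illegal
W mobility = 7

Answer: B=9 W=7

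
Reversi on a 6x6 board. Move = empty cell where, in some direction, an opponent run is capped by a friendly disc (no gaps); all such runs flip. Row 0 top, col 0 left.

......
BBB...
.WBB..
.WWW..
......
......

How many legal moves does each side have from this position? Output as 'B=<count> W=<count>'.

-- B to move --
(2,0): flips 1 -> legal
(2,4): no bracket -> illegal
(3,0): flips 1 -> legal
(3,4): no bracket -> illegal
(4,0): flips 1 -> legal
(4,1): flips 3 -> legal
(4,2): flips 1 -> legal
(4,3): flips 3 -> legal
(4,4): flips 1 -> legal
B mobility = 7
-- W to move --
(0,0): flips 2 -> legal
(0,1): flips 1 -> legal
(0,2): flips 2 -> legal
(0,3): flips 1 -> legal
(1,3): flips 2 -> legal
(1,4): flips 1 -> legal
(2,0): no bracket -> illegal
(2,4): flips 2 -> legal
(3,4): no bracket -> illegal
W mobility = 7

Answer: B=7 W=7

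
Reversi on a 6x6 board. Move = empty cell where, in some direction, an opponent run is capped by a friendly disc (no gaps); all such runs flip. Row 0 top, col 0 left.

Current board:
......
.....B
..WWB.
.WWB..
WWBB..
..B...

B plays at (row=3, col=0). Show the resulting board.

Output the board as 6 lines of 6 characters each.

Place B at (3,0); scan 8 dirs for brackets.
Dir NW: edge -> no flip
Dir N: first cell '.' (not opp) -> no flip
Dir NE: first cell '.' (not opp) -> no flip
Dir W: edge -> no flip
Dir E: opp run (3,1) (3,2) capped by B -> flip
Dir SW: edge -> no flip
Dir S: opp run (4,0), next='.' -> no flip
Dir SE: opp run (4,1) capped by B -> flip
All flips: (3,1) (3,2) (4,1)

Answer: ......
.....B
..WWB.
BBBB..
WBBB..
..B...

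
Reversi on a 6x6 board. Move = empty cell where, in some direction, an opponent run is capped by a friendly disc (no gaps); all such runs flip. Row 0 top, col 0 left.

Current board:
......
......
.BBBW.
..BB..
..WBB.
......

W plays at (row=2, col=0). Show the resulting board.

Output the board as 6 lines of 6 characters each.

Answer: ......
......
WWWWW.
..BB..
..WBB.
......

Derivation:
Place W at (2,0); scan 8 dirs for brackets.
Dir NW: edge -> no flip
Dir N: first cell '.' (not opp) -> no flip
Dir NE: first cell '.' (not opp) -> no flip
Dir W: edge -> no flip
Dir E: opp run (2,1) (2,2) (2,3) capped by W -> flip
Dir SW: edge -> no flip
Dir S: first cell '.' (not opp) -> no flip
Dir SE: first cell '.' (not opp) -> no flip
All flips: (2,1) (2,2) (2,3)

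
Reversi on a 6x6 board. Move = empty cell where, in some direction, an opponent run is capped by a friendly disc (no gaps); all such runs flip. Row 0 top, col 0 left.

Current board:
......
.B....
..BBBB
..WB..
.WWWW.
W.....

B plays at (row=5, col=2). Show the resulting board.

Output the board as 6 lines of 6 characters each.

Place B at (5,2); scan 8 dirs for brackets.
Dir NW: opp run (4,1), next='.' -> no flip
Dir N: opp run (4,2) (3,2) capped by B -> flip
Dir NE: opp run (4,3), next='.' -> no flip
Dir W: first cell '.' (not opp) -> no flip
Dir E: first cell '.' (not opp) -> no flip
Dir SW: edge -> no flip
Dir S: edge -> no flip
Dir SE: edge -> no flip
All flips: (3,2) (4,2)

Answer: ......
.B....
..BBBB
..BB..
.WBWW.
W.B...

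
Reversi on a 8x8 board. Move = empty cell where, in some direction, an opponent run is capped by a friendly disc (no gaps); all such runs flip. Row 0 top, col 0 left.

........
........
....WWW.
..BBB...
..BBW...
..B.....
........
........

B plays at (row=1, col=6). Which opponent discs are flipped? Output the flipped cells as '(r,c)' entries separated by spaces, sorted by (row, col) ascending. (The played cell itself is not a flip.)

Dir NW: first cell '.' (not opp) -> no flip
Dir N: first cell '.' (not opp) -> no flip
Dir NE: first cell '.' (not opp) -> no flip
Dir W: first cell '.' (not opp) -> no flip
Dir E: first cell '.' (not opp) -> no flip
Dir SW: opp run (2,5) capped by B -> flip
Dir S: opp run (2,6), next='.' -> no flip
Dir SE: first cell '.' (not opp) -> no flip

Answer: (2,5)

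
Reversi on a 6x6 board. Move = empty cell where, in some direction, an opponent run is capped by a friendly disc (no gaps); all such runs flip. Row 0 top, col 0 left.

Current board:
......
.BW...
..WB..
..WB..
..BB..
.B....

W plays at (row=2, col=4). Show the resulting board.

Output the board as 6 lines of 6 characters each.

Place W at (2,4); scan 8 dirs for brackets.
Dir NW: first cell '.' (not opp) -> no flip
Dir N: first cell '.' (not opp) -> no flip
Dir NE: first cell '.' (not opp) -> no flip
Dir W: opp run (2,3) capped by W -> flip
Dir E: first cell '.' (not opp) -> no flip
Dir SW: opp run (3,3) (4,2) (5,1), next=edge -> no flip
Dir S: first cell '.' (not opp) -> no flip
Dir SE: first cell '.' (not opp) -> no flip
All flips: (2,3)

Answer: ......
.BW...
..WWW.
..WB..
..BB..
.B....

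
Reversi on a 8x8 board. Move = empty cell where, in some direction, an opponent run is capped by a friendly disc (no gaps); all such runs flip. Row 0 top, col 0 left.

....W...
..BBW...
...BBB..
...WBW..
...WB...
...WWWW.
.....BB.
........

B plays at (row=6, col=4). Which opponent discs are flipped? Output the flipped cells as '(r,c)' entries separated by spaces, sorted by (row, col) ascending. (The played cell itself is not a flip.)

Dir NW: opp run (5,3), next='.' -> no flip
Dir N: opp run (5,4) capped by B -> flip
Dir NE: opp run (5,5), next='.' -> no flip
Dir W: first cell '.' (not opp) -> no flip
Dir E: first cell 'B' (not opp) -> no flip
Dir SW: first cell '.' (not opp) -> no flip
Dir S: first cell '.' (not opp) -> no flip
Dir SE: first cell '.' (not opp) -> no flip

Answer: (5,4)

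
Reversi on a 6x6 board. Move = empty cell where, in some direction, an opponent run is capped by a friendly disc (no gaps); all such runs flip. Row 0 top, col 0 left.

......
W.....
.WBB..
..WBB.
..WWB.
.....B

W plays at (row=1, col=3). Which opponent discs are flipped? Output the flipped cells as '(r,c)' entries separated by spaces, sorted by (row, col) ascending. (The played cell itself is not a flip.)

Answer: (2,3) (3,3)

Derivation:
Dir NW: first cell '.' (not opp) -> no flip
Dir N: first cell '.' (not opp) -> no flip
Dir NE: first cell '.' (not opp) -> no flip
Dir W: first cell '.' (not opp) -> no flip
Dir E: first cell '.' (not opp) -> no flip
Dir SW: opp run (2,2), next='.' -> no flip
Dir S: opp run (2,3) (3,3) capped by W -> flip
Dir SE: first cell '.' (not opp) -> no flip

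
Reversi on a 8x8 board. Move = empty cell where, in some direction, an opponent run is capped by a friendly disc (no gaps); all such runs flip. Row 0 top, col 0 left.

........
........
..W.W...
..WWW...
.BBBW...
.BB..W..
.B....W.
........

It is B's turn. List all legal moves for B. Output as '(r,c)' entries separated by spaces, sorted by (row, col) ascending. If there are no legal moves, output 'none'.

Answer: (1,2) (1,5) (2,1) (2,3) (2,5) (4,5)

Derivation:
(1,1): no bracket -> illegal
(1,2): flips 2 -> legal
(1,3): no bracket -> illegal
(1,4): no bracket -> illegal
(1,5): flips 2 -> legal
(2,1): flips 1 -> legal
(2,3): flips 2 -> legal
(2,5): flips 1 -> legal
(3,1): no bracket -> illegal
(3,5): no bracket -> illegal
(4,5): flips 1 -> legal
(4,6): no bracket -> illegal
(5,3): no bracket -> illegal
(5,4): no bracket -> illegal
(5,6): no bracket -> illegal
(5,7): no bracket -> illegal
(6,4): no bracket -> illegal
(6,5): no bracket -> illegal
(6,7): no bracket -> illegal
(7,5): no bracket -> illegal
(7,6): no bracket -> illegal
(7,7): no bracket -> illegal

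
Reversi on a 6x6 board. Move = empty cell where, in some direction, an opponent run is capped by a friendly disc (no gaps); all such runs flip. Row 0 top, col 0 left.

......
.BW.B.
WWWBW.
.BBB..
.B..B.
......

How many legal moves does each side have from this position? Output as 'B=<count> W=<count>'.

Answer: B=7 W=11

Derivation:
-- B to move --
(0,1): flips 1 -> legal
(0,2): flips 2 -> legal
(0,3): no bracket -> illegal
(1,0): flips 1 -> legal
(1,3): flips 2 -> legal
(1,5): flips 1 -> legal
(2,5): flips 1 -> legal
(3,0): no bracket -> illegal
(3,4): flips 1 -> legal
(3,5): no bracket -> illegal
B mobility = 7
-- W to move --
(0,0): flips 1 -> legal
(0,1): flips 1 -> legal
(0,2): flips 1 -> legal
(0,3): no bracket -> illegal
(0,4): flips 1 -> legal
(0,5): no bracket -> illegal
(1,0): flips 1 -> legal
(1,3): no bracket -> illegal
(1,5): no bracket -> illegal
(2,5): no bracket -> illegal
(3,0): no bracket -> illegal
(3,4): flips 1 -> legal
(3,5): no bracket -> illegal
(4,0): flips 1 -> legal
(4,2): flips 3 -> legal
(4,3): flips 1 -> legal
(4,5): no bracket -> illegal
(5,0): no bracket -> illegal
(5,1): flips 2 -> legal
(5,2): no bracket -> illegal
(5,3): no bracket -> illegal
(5,4): no bracket -> illegal
(5,5): flips 2 -> legal
W mobility = 11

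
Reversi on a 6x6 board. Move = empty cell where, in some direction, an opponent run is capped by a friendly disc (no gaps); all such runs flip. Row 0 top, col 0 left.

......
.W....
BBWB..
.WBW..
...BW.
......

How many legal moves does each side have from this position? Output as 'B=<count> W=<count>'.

Answer: B=8 W=4

Derivation:
-- B to move --
(0,0): no bracket -> illegal
(0,1): flips 1 -> legal
(0,2): flips 1 -> legal
(1,0): no bracket -> illegal
(1,2): flips 1 -> legal
(1,3): no bracket -> illegal
(2,4): no bracket -> illegal
(3,0): flips 1 -> legal
(3,4): flips 1 -> legal
(3,5): no bracket -> illegal
(4,0): no bracket -> illegal
(4,1): flips 1 -> legal
(4,2): flips 1 -> legal
(4,5): flips 1 -> legal
(5,3): no bracket -> illegal
(5,4): no bracket -> illegal
(5,5): no bracket -> illegal
B mobility = 8
-- W to move --
(1,0): no bracket -> illegal
(1,2): no bracket -> illegal
(1,3): flips 1 -> legal
(1,4): no bracket -> illegal
(2,4): flips 1 -> legal
(3,0): no bracket -> illegal
(3,4): no bracket -> illegal
(4,1): no bracket -> illegal
(4,2): flips 2 -> legal
(5,2): no bracket -> illegal
(5,3): flips 1 -> legal
(5,4): no bracket -> illegal
W mobility = 4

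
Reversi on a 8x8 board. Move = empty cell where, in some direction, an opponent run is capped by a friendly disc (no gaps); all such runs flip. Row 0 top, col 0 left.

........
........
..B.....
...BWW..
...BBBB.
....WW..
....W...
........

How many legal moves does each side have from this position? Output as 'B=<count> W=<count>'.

-- B to move --
(2,3): flips 1 -> legal
(2,4): flips 2 -> legal
(2,5): flips 2 -> legal
(2,6): flips 1 -> legal
(3,6): flips 2 -> legal
(5,3): no bracket -> illegal
(5,6): no bracket -> illegal
(6,3): flips 1 -> legal
(6,5): flips 2 -> legal
(6,6): flips 1 -> legal
(7,3): flips 2 -> legal
(7,4): flips 2 -> legal
(7,5): no bracket -> illegal
B mobility = 10
-- W to move --
(1,1): flips 3 -> legal
(1,2): no bracket -> illegal
(1,3): no bracket -> illegal
(2,1): no bracket -> illegal
(2,3): no bracket -> illegal
(2,4): no bracket -> illegal
(3,1): no bracket -> illegal
(3,2): flips 2 -> legal
(3,6): flips 1 -> legal
(3,7): flips 1 -> legal
(4,2): no bracket -> illegal
(4,7): no bracket -> illegal
(5,2): flips 1 -> legal
(5,3): flips 1 -> legal
(5,6): flips 1 -> legal
(5,7): flips 1 -> legal
W mobility = 8

Answer: B=10 W=8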